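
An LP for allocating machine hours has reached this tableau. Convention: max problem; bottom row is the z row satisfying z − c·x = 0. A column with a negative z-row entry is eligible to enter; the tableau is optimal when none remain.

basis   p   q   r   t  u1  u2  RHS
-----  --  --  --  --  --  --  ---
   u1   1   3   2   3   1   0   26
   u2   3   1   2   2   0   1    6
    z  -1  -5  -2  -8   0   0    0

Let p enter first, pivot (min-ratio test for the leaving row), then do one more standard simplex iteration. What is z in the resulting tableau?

Ratio test on column p — row 1: 26/1 = 26; row 2: 6/3 = 2. Minimum is 2 at row 2 (u2 leaves); pivot element 3.
Pivot on row 2; the z-row RHS becomes 0 − (-1)·2 = 2.
Next entering variable (most negative z-row entry -22/3): t.
Ratio test on column t — row 1: 24/(7/3) = 72/7; row 2: 2/(2/3) = 3. Minimum is 3 at row 2 (p leaves); pivot element 2/3.
After the second pivot the z-row RHS is 2 − (-22/3)·3 = 24.

24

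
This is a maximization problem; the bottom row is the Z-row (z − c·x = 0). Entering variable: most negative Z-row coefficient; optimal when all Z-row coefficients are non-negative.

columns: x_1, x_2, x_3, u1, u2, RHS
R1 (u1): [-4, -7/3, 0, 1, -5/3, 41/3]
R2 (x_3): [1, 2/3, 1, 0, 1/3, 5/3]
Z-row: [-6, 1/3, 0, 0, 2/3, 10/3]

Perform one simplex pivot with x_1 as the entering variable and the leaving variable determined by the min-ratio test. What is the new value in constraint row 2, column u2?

Ratio test on column x_1 — row 1: entry -4 ≤ 0; row 2: (5/3)/1 = 5/3. Minimum is 5/3 at row 2 (x_3 leaves); pivot element 1.
Divide row 2 by 1; eliminate column x_1 from the other rows.
In the new row 2, the u2 entry is the old entry divided by the pivot: (1/3)/1 = 1/3.

1/3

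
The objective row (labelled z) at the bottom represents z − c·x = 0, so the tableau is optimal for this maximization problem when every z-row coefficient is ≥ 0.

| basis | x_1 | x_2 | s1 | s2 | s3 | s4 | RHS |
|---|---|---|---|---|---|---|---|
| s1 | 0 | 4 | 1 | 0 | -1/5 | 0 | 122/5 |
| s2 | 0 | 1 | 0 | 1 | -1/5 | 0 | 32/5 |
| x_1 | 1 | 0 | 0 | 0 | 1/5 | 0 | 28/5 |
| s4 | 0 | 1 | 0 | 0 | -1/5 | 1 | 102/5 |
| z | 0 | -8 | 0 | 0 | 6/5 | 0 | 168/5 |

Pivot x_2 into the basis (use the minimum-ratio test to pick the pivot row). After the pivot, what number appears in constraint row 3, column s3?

1/5

Ratio test on column x_2 — row 1: (122/5)/4 = 61/10; row 2: (32/5)/1 = 32/5; row 3: entry 0 ≤ 0; row 4: (102/5)/1 = 102/5. Minimum is 61/10 at row 1 (s1 leaves); pivot element 4.
Divide row 1 by 4; eliminate column x_2 from the other rows.
Row 3 update in column s3: 1/5 − 0·(-1/20) = 1/5.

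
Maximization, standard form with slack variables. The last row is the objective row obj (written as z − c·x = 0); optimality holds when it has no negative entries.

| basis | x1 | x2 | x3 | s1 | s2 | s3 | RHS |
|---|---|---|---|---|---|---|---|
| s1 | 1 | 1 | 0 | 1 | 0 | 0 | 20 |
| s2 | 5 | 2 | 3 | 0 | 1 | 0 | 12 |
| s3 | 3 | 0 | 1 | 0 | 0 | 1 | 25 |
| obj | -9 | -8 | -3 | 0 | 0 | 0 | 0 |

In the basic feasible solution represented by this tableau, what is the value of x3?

0

x3 is not in the basis, so in the current basic feasible solution x3 = 0.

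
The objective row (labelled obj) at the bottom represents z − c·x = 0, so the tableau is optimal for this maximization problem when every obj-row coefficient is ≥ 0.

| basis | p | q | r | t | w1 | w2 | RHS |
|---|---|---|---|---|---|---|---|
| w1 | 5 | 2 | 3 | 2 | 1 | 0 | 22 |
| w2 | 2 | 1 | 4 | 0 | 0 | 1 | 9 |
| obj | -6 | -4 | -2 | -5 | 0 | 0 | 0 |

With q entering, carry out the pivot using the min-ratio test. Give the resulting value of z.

36

Ratio test on column q — row 1: 22/2 = 11; row 2: 9/1 = 9. Minimum is 9 at row 2 (w2 leaves); pivot element 1.
Pivot on row 2; the obj-row RHS becomes 0 − (-4)·9 = 36.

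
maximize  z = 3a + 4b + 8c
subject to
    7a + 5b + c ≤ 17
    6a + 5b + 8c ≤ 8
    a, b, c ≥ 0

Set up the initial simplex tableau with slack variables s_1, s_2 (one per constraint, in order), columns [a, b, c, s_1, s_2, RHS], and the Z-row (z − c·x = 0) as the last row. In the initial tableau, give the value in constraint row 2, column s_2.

1

Slack s_2 belongs to constraint 2; its column is the unit vector e_2, so the entry in row 2 is 1.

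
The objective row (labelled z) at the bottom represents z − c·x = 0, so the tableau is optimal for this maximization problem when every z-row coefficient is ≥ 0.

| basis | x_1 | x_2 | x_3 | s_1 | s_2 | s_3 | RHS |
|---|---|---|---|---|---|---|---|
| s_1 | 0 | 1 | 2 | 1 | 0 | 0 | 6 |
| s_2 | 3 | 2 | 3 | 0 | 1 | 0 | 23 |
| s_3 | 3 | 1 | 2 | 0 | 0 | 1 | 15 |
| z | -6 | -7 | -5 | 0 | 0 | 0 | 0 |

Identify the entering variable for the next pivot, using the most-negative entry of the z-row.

Negative z-row entries: x_1: -6, x_2: -7, x_3: -5.
The most negative is -7 in column x_2, so x_2 enters.

x_2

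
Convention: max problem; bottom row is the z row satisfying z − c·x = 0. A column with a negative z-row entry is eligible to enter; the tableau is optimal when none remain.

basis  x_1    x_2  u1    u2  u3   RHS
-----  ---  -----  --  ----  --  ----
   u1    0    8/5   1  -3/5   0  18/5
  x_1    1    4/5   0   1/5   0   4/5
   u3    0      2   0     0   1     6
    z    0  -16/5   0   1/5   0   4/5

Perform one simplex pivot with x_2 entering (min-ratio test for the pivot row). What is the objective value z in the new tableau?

4

Ratio test on column x_2 — row 1: (18/5)/(8/5) = 9/4; row 2: (4/5)/(4/5) = 1; row 3: 6/2 = 3. Minimum is 1 at row 2 (x_1 leaves); pivot element 4/5.
Pivot on row 2; the z-row RHS becomes 4/5 − (-16/5)·1 = 4.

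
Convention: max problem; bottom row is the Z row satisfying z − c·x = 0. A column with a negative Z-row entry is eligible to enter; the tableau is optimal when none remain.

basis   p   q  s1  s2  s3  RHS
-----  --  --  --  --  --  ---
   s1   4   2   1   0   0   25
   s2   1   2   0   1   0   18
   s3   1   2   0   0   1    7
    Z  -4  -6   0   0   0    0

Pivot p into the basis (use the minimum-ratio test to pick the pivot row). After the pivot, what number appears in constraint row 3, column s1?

-1/4

Ratio test on column p — row 1: 25/4 = 25/4; row 2: 18/1 = 18; row 3: 7/1 = 7. Minimum is 25/4 at row 1 (s1 leaves); pivot element 4.
Divide row 1 by 4; eliminate column p from the other rows.
Row 3 update in column s1: 0 − 1·(1/4) = -1/4.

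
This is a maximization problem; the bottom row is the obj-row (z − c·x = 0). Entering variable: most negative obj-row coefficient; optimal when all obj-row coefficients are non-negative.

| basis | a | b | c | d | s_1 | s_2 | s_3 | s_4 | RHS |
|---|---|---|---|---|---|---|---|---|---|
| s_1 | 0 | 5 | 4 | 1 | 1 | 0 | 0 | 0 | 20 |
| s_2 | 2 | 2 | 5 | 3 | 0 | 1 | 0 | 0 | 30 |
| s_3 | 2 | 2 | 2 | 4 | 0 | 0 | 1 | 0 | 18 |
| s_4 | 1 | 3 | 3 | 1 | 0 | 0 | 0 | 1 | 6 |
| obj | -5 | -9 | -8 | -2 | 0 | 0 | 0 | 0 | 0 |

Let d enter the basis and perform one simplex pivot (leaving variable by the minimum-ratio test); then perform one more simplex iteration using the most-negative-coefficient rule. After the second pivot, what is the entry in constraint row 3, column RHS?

21/5

Ratio test on column d — row 1: 20/1 = 20; row 2: 30/3 = 10; row 3: 18/4 = 9/2; row 4: 6/1 = 6. Minimum is 9/2 at row 3 (s_3 leaves); pivot element 4.
Divide row 3 by 4; eliminate column d from the other rows.
Second iteration: most negative obj-row entry is -8 in column b, so b enters.
Ratio test on column b — row 1: (31/2)/(9/2) = 31/9; row 2: (33/2)/(1/2) = 33; row 3: (9/2)/(1/2) = 9; row 4: (3/2)/(5/2) = 3/5. Minimum is 3/5 at row 4 (s_4 leaves); pivot element 5/2.
Divide row 4 by 5/2; eliminate column b from the other rows.
After both pivots, the entry at constraint row 3, column RHS is 21/5.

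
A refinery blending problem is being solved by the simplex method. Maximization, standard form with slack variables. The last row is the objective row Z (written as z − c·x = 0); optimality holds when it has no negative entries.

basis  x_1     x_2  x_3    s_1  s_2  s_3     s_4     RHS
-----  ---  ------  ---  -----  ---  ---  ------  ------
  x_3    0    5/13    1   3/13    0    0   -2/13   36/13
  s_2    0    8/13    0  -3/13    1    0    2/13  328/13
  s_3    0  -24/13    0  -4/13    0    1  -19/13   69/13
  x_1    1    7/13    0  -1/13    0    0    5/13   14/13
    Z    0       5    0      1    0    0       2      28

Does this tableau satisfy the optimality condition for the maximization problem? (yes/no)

yes

Every Z-row coefficient is ≥ 0, so the tableau is optimal.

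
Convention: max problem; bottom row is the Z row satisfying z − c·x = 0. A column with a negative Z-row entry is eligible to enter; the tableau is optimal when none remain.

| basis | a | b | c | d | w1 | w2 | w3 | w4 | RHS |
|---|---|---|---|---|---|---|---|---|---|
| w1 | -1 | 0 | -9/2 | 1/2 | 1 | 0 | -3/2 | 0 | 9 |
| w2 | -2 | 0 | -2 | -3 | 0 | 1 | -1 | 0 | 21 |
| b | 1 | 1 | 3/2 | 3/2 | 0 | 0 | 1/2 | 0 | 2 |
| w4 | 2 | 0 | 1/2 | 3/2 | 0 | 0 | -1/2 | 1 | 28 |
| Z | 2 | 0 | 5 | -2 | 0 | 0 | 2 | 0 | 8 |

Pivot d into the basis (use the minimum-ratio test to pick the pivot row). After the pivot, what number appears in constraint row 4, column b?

-1

Ratio test on column d — row 1: 9/(1/2) = 18; row 2: entry -3 ≤ 0; row 3: 2/(3/2) = 4/3; row 4: 28/(3/2) = 56/3. Minimum is 4/3 at row 3 (b leaves); pivot element 3/2.
Divide row 3 by 3/2; eliminate column d from the other rows.
Row 4 update in column b: 0 − (3/2)·(2/3) = -1.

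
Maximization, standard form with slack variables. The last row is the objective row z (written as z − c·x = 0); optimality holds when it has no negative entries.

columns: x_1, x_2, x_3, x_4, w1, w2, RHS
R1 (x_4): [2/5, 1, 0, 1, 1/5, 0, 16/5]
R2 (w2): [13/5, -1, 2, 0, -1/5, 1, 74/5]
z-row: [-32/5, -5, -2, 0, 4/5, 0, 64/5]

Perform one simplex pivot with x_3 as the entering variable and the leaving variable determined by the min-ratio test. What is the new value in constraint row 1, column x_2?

1

Ratio test on column x_3 — row 1: entry 0 ≤ 0; row 2: (74/5)/2 = 37/5. Minimum is 37/5 at row 2 (w2 leaves); pivot element 2.
Divide row 2 by 2; eliminate column x_3 from the other rows.
Row 1 update in column x_2: 1 − 0·(-1/2) = 1.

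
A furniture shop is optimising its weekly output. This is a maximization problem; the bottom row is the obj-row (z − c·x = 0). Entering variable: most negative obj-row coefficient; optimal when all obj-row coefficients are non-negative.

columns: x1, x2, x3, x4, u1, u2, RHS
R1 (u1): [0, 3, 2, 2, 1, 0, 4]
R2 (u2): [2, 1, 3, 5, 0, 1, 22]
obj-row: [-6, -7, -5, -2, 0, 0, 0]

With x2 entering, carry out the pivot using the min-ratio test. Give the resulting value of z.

28/3

Ratio test on column x2 — row 1: 4/3 = 4/3; row 2: 22/1 = 22. Minimum is 4/3 at row 1 (u1 leaves); pivot element 3.
Pivot on row 1; the obj-row RHS becomes 0 − (-7)·(4/3) = 28/3.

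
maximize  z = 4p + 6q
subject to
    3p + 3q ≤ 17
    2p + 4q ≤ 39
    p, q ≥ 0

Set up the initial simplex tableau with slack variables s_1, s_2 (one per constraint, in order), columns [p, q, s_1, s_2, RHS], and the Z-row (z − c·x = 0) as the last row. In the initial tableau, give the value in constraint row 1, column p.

Constraint 1 has coefficient 3 on p.

3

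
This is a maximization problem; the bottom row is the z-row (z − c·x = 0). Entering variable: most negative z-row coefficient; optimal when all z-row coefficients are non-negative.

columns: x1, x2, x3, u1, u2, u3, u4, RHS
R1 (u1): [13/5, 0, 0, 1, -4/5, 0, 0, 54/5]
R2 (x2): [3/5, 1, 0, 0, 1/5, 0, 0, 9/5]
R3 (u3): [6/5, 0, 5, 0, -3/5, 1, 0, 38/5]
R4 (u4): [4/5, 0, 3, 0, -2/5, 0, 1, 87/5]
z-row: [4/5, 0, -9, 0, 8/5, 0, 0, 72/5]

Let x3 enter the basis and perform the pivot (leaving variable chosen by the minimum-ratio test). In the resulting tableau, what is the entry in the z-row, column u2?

13/25

Ratio test on column x3 — row 1: entry 0 ≤ 0; row 2: entry 0 ≤ 0; row 3: (38/5)/5 = 38/25; row 4: (87/5)/3 = 29/5. Minimum is 38/25 at row 3 (u3 leaves); pivot element 5.
Divide row 3 by 5; eliminate column x3 from the other rows.
z-row update in column u2: 8/5 − (-9)·(-3/25) = 13/25.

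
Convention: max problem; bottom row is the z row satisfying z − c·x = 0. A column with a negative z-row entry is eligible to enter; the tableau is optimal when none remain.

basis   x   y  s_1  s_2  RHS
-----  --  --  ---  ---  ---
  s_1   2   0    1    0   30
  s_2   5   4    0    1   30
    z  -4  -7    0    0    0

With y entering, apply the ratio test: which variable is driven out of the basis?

Column y entries and ratios — s_1: 0 ≤ 0, skip; s_2: 30/4 = 15/2.
Smallest ratio is 15/2 in the row of s_2, so s_2 leaves.

s_2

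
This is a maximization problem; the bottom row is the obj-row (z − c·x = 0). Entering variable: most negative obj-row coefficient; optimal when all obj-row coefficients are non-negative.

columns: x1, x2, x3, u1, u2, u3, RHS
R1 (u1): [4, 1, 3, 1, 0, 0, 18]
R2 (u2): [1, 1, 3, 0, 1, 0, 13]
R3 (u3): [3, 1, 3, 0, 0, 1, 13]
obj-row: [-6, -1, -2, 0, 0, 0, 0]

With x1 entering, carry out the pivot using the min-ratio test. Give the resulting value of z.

26

Ratio test on column x1 — row 1: 18/4 = 9/2; row 2: 13/1 = 13; row 3: 13/3 = 13/3. Minimum is 13/3 at row 3 (u3 leaves); pivot element 3.
Pivot on row 3; the obj-row RHS becomes 0 − (-6)·(13/3) = 26.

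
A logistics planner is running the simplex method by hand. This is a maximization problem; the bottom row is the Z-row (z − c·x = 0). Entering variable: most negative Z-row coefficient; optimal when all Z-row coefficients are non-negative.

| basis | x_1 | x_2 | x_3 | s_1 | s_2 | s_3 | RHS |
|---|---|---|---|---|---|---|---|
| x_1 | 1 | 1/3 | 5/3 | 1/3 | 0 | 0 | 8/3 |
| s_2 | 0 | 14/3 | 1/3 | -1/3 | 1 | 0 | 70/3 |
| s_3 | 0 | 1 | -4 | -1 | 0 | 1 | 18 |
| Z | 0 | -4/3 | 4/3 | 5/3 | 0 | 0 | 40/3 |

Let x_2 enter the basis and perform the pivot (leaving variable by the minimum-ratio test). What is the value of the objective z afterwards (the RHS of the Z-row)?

20

Ratio test on column x_2 — row 1: (8/3)/(1/3) = 8; row 2: (70/3)/(14/3) = 5; row 3: 18/1 = 18. Minimum is 5 at row 2 (s_2 leaves); pivot element 14/3.
Pivot on row 2; the Z-row RHS becomes 40/3 − (-4/3)·5 = 20.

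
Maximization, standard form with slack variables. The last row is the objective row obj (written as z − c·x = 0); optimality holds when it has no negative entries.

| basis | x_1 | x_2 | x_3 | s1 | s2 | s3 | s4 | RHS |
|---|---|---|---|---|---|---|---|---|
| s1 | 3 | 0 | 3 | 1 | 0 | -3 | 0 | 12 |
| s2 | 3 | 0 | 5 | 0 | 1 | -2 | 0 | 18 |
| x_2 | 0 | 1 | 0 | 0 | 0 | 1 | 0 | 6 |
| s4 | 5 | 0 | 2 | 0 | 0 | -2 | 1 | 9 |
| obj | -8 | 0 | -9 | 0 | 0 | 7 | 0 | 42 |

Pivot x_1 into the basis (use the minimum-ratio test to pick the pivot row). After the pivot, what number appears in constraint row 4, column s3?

-2/5

Ratio test on column x_1 — row 1: 12/3 = 4; row 2: 18/3 = 6; row 3: entry 0 ≤ 0; row 4: 9/5 = 9/5. Minimum is 9/5 at row 4 (s4 leaves); pivot element 5.
Divide row 4 by 5; eliminate column x_1 from the other rows.
In the new row 4, the s3 entry is the old entry divided by the pivot: (-2)/5 = -2/5.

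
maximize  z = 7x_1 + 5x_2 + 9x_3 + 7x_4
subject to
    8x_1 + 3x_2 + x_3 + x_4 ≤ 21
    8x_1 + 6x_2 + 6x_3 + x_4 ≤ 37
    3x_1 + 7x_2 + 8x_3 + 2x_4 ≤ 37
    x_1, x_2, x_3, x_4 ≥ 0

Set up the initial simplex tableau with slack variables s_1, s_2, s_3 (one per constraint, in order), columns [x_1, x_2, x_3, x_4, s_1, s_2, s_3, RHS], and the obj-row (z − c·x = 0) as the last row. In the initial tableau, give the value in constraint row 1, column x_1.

8

Constraint 1 has coefficient 8 on x_1.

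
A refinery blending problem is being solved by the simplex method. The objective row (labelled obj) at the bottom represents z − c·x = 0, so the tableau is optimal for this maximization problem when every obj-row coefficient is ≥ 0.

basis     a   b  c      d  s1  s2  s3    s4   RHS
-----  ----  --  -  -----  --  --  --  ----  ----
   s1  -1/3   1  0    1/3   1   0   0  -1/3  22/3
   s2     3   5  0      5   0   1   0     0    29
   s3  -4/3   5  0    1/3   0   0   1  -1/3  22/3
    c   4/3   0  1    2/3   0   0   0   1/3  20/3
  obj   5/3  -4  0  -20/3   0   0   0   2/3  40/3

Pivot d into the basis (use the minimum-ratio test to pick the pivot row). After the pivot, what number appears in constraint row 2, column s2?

1/5

Ratio test on column d — row 1: (22/3)/(1/3) = 22; row 2: 29/5 = 29/5; row 3: (22/3)/(1/3) = 22; row 4: (20/3)/(2/3) = 10. Minimum is 29/5 at row 2 (s2 leaves); pivot element 5.
Divide row 2 by 5; eliminate column d from the other rows.
In the new row 2, the s2 entry is the old entry divided by the pivot: 1/5 = 1/5.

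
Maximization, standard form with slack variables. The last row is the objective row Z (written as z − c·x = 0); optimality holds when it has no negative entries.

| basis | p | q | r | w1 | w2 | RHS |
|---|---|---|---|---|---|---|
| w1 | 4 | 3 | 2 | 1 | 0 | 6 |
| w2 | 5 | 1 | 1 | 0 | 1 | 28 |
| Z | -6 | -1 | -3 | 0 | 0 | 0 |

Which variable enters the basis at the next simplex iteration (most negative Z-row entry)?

Negative Z-row entries: p: -6, q: -1, r: -3.
The most negative is -6 in column p, so p enters.

p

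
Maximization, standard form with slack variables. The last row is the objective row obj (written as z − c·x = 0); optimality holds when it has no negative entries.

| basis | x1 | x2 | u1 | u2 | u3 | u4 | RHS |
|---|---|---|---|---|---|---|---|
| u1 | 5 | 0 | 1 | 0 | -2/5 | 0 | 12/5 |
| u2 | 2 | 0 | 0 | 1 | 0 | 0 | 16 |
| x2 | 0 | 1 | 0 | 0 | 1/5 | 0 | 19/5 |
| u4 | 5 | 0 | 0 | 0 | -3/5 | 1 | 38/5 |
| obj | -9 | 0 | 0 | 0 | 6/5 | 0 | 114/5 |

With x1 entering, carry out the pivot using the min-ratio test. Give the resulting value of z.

678/25

Ratio test on column x1 — row 1: (12/5)/5 = 12/25; row 2: 16/2 = 8; row 3: entry 0 ≤ 0; row 4: (38/5)/5 = 38/25. Minimum is 12/25 at row 1 (u1 leaves); pivot element 5.
Pivot on row 1; the obj-row RHS becomes 114/5 − (-9)·(12/25) = 678/25.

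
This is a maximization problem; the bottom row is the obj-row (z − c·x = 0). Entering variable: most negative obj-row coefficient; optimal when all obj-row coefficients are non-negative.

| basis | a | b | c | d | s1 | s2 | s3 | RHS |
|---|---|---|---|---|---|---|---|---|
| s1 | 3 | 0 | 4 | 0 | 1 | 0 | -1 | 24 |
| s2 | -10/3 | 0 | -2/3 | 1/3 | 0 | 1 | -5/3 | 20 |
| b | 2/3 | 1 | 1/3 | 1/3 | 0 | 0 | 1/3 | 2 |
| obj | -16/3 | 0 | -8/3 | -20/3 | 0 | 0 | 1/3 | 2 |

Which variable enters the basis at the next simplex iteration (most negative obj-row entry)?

d

Negative obj-row entries: a: -16/3, c: -8/3, d: -20/3.
The most negative is -20/3 in column d, so d enters.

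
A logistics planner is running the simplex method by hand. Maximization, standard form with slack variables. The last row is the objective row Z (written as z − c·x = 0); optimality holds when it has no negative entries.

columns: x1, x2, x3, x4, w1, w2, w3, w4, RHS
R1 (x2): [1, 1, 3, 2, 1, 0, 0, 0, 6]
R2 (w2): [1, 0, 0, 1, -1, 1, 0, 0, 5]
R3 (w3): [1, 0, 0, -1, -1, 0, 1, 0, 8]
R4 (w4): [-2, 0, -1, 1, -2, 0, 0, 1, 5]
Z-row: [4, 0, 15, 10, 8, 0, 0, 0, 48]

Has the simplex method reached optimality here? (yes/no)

Every Z-row coefficient is ≥ 0, so the tableau is optimal.

yes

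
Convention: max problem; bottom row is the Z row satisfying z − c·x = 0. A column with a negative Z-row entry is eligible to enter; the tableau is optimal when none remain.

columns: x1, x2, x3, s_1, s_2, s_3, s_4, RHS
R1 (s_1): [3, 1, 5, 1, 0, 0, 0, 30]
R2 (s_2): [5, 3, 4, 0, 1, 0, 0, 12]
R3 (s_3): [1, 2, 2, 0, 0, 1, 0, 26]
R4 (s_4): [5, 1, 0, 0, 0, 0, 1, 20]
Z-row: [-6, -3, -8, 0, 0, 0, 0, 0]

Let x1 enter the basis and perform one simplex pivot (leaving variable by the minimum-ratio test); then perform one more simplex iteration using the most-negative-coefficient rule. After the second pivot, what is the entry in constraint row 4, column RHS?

Ratio test on column x1 — row 1: 30/3 = 10; row 2: 12/5 = 12/5; row 3: 26/1 = 26; row 4: 20/5 = 4. Minimum is 12/5 at row 2 (s_2 leaves); pivot element 5.
Divide row 2 by 5; eliminate column x1 from the other rows.
Second iteration: most negative Z-row entry is -16/5 in column x3, so x3 enters.
Ratio test on column x3 — row 1: (114/5)/(13/5) = 114/13; row 2: (12/5)/(4/5) = 3; row 3: (118/5)/(6/5) = 59/3; row 4: entry -4 ≤ 0. Minimum is 3 at row 2 (x1 leaves); pivot element 4/5.
Divide row 2 by 4/5; eliminate column x3 from the other rows.
After both pivots, the entry at constraint row 4, column RHS is 20.

20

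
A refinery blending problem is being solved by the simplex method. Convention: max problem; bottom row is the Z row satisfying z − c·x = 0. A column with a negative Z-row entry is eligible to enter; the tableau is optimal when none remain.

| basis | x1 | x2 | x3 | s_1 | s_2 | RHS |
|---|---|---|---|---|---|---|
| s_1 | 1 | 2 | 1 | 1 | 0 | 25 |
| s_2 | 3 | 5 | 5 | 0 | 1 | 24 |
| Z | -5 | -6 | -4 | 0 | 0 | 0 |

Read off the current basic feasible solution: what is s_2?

s_2 is basic (row 2); its value is the RHS of that row, 24.

24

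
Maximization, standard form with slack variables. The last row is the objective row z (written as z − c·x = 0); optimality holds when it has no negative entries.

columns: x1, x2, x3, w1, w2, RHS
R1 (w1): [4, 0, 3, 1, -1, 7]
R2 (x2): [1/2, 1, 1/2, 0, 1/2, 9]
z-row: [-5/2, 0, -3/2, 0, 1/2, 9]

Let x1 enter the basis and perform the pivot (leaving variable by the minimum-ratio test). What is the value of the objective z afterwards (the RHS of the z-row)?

Ratio test on column x1 — row 1: 7/4 = 7/4; row 2: 9/(1/2) = 18. Minimum is 7/4 at row 1 (w1 leaves); pivot element 4.
Pivot on row 1; the z-row RHS becomes 9 − (-5/2)·(7/4) = 107/8.

107/8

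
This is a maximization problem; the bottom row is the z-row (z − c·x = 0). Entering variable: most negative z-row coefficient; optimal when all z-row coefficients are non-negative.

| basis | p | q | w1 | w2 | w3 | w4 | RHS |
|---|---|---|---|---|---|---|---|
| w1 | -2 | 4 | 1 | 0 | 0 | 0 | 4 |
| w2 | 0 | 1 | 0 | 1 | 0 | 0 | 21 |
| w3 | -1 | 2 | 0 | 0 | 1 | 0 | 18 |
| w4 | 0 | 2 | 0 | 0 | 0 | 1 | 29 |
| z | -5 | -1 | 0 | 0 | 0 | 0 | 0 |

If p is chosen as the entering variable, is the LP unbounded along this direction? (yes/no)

yes

Every constraint-row entry in column p is ≤ 0, so increasing p is unbounded.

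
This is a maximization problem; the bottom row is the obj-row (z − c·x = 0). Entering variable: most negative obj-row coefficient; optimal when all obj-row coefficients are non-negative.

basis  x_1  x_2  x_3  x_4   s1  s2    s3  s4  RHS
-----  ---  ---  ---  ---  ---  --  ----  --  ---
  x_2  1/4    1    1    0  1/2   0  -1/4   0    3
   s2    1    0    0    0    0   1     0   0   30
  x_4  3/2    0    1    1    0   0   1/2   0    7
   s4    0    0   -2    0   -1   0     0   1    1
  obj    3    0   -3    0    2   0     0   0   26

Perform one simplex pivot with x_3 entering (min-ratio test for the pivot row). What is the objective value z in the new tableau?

Ratio test on column x_3 — row 1: 3/1 = 3; row 2: entry 0 ≤ 0; row 3: 7/1 = 7; row 4: entry -2 ≤ 0. Minimum is 3 at row 1 (x_2 leaves); pivot element 1.
Pivot on row 1; the obj-row RHS becomes 26 − (-3)·3 = 35.

35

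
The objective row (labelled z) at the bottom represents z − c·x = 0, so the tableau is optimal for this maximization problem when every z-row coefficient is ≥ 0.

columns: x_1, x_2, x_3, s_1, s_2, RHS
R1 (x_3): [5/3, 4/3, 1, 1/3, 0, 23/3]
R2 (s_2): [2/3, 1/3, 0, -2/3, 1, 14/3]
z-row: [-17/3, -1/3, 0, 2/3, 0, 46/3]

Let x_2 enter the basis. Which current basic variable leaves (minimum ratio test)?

x_3

Column x_2 entries and ratios — x_3: (23/3)/(4/3) = 23/4; s_2: (14/3)/(1/3) = 14.
Smallest ratio is 23/4 in the row of x_3, so x_3 leaves.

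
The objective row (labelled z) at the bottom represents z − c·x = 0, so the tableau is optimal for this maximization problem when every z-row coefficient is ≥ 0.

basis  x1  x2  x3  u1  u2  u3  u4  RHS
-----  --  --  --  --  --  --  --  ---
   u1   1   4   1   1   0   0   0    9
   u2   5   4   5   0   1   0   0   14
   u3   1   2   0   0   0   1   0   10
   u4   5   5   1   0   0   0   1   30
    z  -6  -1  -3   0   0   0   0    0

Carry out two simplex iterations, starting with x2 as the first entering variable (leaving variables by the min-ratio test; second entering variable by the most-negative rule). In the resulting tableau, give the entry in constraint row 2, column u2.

1/4

Ratio test on column x2 — row 1: 9/4 = 9/4; row 2: 14/4 = 7/2; row 3: 10/2 = 5; row 4: 30/5 = 6. Minimum is 9/4 at row 1 (u1 leaves); pivot element 4.
Divide row 1 by 4; eliminate column x2 from the other rows.
Second iteration: most negative z-row entry is -23/4 in column x1, so x1 enters.
Ratio test on column x1 — row 1: (9/4)/(1/4) = 9; row 2: 5/4 = 5/4; row 3: (11/2)/(1/2) = 11; row 4: (75/4)/(15/4) = 5. Minimum is 5/4 at row 2 (u2 leaves); pivot element 4.
Divide row 2 by 4; eliminate column x1 from the other rows.
After both pivots, the entry at constraint row 2, column u2 is 1/4.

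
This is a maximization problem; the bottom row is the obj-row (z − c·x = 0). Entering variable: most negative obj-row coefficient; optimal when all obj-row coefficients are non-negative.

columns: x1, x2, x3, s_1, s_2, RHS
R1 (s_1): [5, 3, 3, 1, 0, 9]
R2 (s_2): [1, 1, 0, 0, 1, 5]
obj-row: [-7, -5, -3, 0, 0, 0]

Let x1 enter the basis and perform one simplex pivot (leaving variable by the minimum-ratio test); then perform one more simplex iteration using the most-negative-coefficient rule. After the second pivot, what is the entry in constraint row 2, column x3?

Ratio test on column x1 — row 1: 9/5 = 9/5; row 2: 5/1 = 5. Minimum is 9/5 at row 1 (s_1 leaves); pivot element 5.
Divide row 1 by 5; eliminate column x1 from the other rows.
Second iteration: most negative obj-row entry is -4/5 in column x2, so x2 enters.
Ratio test on column x2 — row 1: (9/5)/(3/5) = 3; row 2: (16/5)/(2/5) = 8. Minimum is 3 at row 1 (x1 leaves); pivot element 3/5.
Divide row 1 by 3/5; eliminate column x2 from the other rows.
After both pivots, the entry at constraint row 2, column x3 is -1.

-1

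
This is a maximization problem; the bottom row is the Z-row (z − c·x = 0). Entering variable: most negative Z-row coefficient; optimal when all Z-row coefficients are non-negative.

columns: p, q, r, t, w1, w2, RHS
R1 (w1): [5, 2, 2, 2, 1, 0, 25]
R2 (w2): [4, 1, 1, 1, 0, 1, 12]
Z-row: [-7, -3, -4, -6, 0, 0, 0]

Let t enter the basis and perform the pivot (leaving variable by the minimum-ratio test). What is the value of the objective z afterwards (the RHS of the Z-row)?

Ratio test on column t — row 1: 25/2 = 25/2; row 2: 12/1 = 12. Minimum is 12 at row 2 (w2 leaves); pivot element 1.
Pivot on row 2; the Z-row RHS becomes 0 − (-6)·12 = 72.

72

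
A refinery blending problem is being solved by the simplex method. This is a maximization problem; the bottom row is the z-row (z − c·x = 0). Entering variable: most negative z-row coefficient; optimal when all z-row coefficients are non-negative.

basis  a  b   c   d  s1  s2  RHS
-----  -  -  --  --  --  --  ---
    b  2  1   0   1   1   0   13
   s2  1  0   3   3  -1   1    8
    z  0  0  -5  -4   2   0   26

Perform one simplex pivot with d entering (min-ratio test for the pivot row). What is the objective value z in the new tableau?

110/3

Ratio test on column d — row 1: 13/1 = 13; row 2: 8/3 = 8/3. Minimum is 8/3 at row 2 (s2 leaves); pivot element 3.
Pivot on row 2; the z-row RHS becomes 26 − (-4)·(8/3) = 110/3.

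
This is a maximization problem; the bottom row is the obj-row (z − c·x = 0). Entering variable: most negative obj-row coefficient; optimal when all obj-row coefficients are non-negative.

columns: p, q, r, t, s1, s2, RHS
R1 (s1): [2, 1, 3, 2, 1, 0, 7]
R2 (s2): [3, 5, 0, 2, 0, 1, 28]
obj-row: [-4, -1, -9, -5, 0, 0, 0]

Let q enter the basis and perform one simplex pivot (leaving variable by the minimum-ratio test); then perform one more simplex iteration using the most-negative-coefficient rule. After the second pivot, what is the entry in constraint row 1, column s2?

Ratio test on column q — row 1: 7/1 = 7; row 2: 28/5 = 28/5. Minimum is 28/5 at row 2 (s2 leaves); pivot element 5.
Divide row 2 by 5; eliminate column q from the other rows.
Second iteration: most negative obj-row entry is -9 in column r, so r enters.
Ratio test on column r — row 1: (7/5)/3 = 7/15; row 2: entry 0 ≤ 0. Minimum is 7/15 at row 1 (s1 leaves); pivot element 3.
Divide row 1 by 3; eliminate column r from the other rows.
After both pivots, the entry at constraint row 1, column s2 is -1/15.

-1/15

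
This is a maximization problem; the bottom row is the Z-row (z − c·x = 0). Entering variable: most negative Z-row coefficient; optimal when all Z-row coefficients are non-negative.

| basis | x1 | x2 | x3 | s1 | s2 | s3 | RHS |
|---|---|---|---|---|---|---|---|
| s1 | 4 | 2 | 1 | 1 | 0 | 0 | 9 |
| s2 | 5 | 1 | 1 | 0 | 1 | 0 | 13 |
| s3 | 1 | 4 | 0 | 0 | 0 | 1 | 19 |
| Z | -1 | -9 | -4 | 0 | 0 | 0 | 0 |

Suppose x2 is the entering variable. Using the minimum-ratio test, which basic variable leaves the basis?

s1

Column x2 entries and ratios — s1: 9/2 = 9/2; s2: 13/1 = 13; s3: 19/4 = 19/4.
Smallest ratio is 9/2 in the row of s1, so s1 leaves.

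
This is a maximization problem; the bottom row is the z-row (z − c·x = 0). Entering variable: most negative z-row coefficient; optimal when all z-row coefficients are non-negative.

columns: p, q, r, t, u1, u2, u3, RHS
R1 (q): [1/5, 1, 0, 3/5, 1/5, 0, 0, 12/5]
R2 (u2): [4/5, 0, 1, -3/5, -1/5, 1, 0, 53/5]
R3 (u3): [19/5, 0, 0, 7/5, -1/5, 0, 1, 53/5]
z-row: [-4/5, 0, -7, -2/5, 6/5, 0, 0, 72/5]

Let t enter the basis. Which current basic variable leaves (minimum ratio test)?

q

Column t entries and ratios — q: (12/5)/(3/5) = 4; u2: -3/5 ≤ 0, skip; u3: (53/5)/(7/5) = 53/7.
Smallest ratio is 4 in the row of q, so q leaves.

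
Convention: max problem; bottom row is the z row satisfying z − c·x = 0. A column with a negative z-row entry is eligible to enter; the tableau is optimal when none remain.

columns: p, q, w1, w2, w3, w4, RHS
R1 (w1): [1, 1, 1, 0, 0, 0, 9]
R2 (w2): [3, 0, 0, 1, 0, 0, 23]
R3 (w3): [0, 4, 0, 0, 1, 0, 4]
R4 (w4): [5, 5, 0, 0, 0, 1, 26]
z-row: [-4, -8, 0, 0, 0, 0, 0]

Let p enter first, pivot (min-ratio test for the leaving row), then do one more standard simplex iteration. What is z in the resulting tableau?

124/5

Ratio test on column p — row 1: 9/1 = 9; row 2: 23/3 = 23/3; row 3: entry 0 ≤ 0; row 4: 26/5 = 26/5. Minimum is 26/5 at row 4 (w4 leaves); pivot element 5.
Pivot on row 4; the z-row RHS becomes 0 − (-4)·(26/5) = 104/5.
Next entering variable (most negative z-row entry -4): q.
Ratio test on column q — row 1: entry 0 ≤ 0; row 2: entry -3 ≤ 0; row 3: 4/4 = 1; row 4: (26/5)/1 = 26/5. Minimum is 1 at row 3 (w3 leaves); pivot element 4.
After the second pivot the z-row RHS is 104/5 − (-4)·1 = 124/5.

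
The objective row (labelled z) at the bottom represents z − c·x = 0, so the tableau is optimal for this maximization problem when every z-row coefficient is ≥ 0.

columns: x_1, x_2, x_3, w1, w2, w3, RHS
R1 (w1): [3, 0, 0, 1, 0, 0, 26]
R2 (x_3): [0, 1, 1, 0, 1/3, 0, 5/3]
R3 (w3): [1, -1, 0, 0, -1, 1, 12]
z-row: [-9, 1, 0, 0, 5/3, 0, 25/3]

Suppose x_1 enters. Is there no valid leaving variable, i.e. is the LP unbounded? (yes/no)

no

Column x_1 has positive entries in row(s) 1, 3, so the ratio test bounds it — not unbounded.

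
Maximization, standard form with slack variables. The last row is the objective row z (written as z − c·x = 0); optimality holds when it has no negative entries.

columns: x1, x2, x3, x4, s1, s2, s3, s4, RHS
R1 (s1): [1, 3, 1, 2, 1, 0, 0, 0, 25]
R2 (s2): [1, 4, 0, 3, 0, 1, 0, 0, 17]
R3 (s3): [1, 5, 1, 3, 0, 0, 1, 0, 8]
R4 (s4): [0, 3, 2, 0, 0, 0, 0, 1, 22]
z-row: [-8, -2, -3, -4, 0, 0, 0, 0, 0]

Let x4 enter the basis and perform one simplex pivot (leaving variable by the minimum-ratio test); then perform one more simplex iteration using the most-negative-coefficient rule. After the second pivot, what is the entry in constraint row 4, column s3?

Ratio test on column x4 — row 1: 25/2 = 25/2; row 2: 17/3 = 17/3; row 3: 8/3 = 8/3; row 4: entry 0 ≤ 0. Minimum is 8/3 at row 3 (s3 leaves); pivot element 3.
Divide row 3 by 3; eliminate column x4 from the other rows.
Second iteration: most negative z-row entry is -20/3 in column x1, so x1 enters.
Ratio test on column x1 — row 1: (59/3)/(1/3) = 59; row 2: entry 0 ≤ 0; row 3: (8/3)/(1/3) = 8; row 4: entry 0 ≤ 0. Minimum is 8 at row 3 (x4 leaves); pivot element 1/3.
Divide row 3 by 1/3; eliminate column x1 from the other rows.
After both pivots, the entry at constraint row 4, column s3 is 0.

0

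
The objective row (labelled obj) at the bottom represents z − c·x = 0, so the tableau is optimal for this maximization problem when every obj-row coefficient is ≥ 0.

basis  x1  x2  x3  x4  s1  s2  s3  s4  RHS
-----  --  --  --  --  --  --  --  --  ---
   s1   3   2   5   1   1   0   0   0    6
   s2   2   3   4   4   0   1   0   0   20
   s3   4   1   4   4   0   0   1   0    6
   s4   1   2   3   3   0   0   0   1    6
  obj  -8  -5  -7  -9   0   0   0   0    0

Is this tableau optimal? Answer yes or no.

The obj-row has a negative entry -9 in column x4, so it is not optimal.

no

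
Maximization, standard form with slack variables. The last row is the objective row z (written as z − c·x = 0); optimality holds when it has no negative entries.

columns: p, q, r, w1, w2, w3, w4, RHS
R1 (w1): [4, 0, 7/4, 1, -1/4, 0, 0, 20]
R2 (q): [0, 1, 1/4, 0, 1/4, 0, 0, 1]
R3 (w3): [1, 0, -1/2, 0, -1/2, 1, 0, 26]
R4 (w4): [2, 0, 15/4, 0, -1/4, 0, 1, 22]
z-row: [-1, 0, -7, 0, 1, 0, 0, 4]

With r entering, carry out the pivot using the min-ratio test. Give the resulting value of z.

Ratio test on column r — row 1: 20/(7/4) = 80/7; row 2: 1/(1/4) = 4; row 3: entry -1/2 ≤ 0; row 4: 22/(15/4) = 88/15. Minimum is 4 at row 2 (q leaves); pivot element 1/4.
Pivot on row 2; the z-row RHS becomes 4 − (-7)·4 = 32.

32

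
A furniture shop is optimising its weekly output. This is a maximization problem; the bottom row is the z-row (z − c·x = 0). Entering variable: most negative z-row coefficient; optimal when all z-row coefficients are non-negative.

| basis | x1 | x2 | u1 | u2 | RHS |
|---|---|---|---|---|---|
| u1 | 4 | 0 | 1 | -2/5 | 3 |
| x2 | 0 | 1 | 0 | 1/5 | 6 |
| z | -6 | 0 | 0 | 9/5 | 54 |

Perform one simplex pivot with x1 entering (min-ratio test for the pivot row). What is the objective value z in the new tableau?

Ratio test on column x1 — row 1: 3/4 = 3/4; row 2: entry 0 ≤ 0. Minimum is 3/4 at row 1 (u1 leaves); pivot element 4.
Pivot on row 1; the z-row RHS becomes 54 − (-6)·(3/4) = 117/2.

117/2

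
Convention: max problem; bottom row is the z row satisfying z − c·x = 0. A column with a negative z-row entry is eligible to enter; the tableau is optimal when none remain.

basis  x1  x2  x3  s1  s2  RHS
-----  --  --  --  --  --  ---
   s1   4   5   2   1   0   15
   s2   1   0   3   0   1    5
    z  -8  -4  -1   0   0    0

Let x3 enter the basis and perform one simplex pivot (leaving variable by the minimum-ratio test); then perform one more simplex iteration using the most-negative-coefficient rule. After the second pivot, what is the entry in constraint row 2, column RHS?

1/2

Ratio test on column x3 — row 1: 15/2 = 15/2; row 2: 5/3 = 5/3. Minimum is 5/3 at row 2 (s2 leaves); pivot element 3.
Divide row 2 by 3; eliminate column x3 from the other rows.
Second iteration: most negative z-row entry is -23/3 in column x1, so x1 enters.
Ratio test on column x1 — row 1: (35/3)/(10/3) = 7/2; row 2: (5/3)/(1/3) = 5. Minimum is 7/2 at row 1 (s1 leaves); pivot element 10/3.
Divide row 1 by 10/3; eliminate column x1 from the other rows.
After both pivots, the entry at constraint row 2, column RHS is 1/2.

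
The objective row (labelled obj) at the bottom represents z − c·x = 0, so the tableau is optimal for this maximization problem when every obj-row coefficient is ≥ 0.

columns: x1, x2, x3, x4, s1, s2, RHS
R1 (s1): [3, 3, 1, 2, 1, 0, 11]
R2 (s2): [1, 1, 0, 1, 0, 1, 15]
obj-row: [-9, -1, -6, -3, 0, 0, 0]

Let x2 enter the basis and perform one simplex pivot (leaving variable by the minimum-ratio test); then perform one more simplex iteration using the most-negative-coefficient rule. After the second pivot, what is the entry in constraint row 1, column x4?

2/3

Ratio test on column x2 — row 1: 11/3 = 11/3; row 2: 15/1 = 15. Minimum is 11/3 at row 1 (s1 leaves); pivot element 3.
Divide row 1 by 3; eliminate column x2 from the other rows.
Second iteration: most negative obj-row entry is -8 in column x1, so x1 enters.
Ratio test on column x1 — row 1: (11/3)/1 = 11/3; row 2: entry 0 ≤ 0. Minimum is 11/3 at row 1 (x2 leaves); pivot element 1.
Divide row 1 by 1; eliminate column x1 from the other rows.
After both pivots, the entry at constraint row 1, column x4 is 2/3.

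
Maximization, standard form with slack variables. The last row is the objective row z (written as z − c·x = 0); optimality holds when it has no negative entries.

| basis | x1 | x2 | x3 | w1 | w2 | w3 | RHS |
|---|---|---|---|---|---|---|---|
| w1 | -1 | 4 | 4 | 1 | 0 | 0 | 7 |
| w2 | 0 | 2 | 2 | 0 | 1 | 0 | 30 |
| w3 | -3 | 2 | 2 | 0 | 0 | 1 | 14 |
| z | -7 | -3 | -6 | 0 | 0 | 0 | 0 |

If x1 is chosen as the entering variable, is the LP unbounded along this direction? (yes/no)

Every constraint-row entry in column x1 is ≤ 0, so increasing x1 is unbounded.

yes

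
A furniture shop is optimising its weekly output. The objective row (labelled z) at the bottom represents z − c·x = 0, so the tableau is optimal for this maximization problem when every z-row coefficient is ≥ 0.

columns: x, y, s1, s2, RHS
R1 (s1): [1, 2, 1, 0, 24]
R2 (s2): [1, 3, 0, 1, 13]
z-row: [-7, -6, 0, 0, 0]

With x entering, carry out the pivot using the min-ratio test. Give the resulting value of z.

Ratio test on column x — row 1: 24/1 = 24; row 2: 13/1 = 13. Minimum is 13 at row 2 (s2 leaves); pivot element 1.
Pivot on row 2; the z-row RHS becomes 0 − (-7)·13 = 91.

91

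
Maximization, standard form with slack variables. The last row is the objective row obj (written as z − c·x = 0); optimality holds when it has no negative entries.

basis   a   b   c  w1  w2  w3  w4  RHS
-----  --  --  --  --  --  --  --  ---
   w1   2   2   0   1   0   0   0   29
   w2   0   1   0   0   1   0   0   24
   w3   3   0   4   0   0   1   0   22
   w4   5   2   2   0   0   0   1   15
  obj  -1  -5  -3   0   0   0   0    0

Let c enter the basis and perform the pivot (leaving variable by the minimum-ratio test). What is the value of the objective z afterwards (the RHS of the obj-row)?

Ratio test on column c — row 1: entry 0 ≤ 0; row 2: entry 0 ≤ 0; row 3: 22/4 = 11/2; row 4: 15/2 = 15/2. Minimum is 11/2 at row 3 (w3 leaves); pivot element 4.
Pivot on row 3; the obj-row RHS becomes 0 − (-3)·(11/2) = 33/2.

33/2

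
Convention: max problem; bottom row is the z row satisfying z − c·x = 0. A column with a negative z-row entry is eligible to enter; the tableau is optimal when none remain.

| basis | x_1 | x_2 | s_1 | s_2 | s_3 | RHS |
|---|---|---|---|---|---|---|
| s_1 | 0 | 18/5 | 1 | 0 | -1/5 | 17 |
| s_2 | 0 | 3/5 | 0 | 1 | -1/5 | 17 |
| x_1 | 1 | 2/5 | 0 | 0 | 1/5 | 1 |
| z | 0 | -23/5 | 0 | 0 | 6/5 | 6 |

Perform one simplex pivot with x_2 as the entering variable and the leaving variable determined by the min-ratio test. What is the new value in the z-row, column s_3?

7/2

Ratio test on column x_2 — row 1: 17/(18/5) = 85/18; row 2: 17/(3/5) = 85/3; row 3: 1/(2/5) = 5/2. Minimum is 5/2 at row 3 (x_1 leaves); pivot element 2/5.
Divide row 3 by 2/5; eliminate column x_2 from the other rows.
z-row update in column s_3: 6/5 − (-23/5)·(1/2) = 7/2.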